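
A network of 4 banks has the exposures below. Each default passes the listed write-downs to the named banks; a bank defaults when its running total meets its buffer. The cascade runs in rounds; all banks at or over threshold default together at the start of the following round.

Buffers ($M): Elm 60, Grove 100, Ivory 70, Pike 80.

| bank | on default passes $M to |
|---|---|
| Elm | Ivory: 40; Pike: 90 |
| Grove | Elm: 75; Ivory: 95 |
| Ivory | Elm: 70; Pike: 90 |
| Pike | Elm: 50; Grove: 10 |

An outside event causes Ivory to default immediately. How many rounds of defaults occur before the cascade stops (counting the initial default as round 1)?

Round 1 — Ivory defaults (initial).
  Elm: +70 → 70 ≥ 60
  Pike: +90 → 90 ≥ 80
Round 2 — Elm, Pike default.
  Grove: +10 → 10 < 100
No further defaults.

2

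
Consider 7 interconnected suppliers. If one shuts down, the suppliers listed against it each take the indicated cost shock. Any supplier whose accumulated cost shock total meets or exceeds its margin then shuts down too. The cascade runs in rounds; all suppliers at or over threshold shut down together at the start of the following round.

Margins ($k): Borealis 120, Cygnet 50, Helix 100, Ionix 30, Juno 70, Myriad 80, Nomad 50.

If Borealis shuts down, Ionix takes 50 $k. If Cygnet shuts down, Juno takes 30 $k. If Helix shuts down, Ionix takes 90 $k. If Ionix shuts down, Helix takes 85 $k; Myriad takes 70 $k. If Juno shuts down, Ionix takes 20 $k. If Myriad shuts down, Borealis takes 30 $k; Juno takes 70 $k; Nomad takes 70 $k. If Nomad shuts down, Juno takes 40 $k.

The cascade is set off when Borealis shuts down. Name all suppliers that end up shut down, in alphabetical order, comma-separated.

Round 1 — Borealis shuts down (initial).
  Ionix: +50 → 50 ≥ 30
Round 2 — Ionix shuts down.
  Helix: +85 → 85 < 100
  Myriad: +70 → 70 < 80
No further shutdowns.

Borealis, Ionix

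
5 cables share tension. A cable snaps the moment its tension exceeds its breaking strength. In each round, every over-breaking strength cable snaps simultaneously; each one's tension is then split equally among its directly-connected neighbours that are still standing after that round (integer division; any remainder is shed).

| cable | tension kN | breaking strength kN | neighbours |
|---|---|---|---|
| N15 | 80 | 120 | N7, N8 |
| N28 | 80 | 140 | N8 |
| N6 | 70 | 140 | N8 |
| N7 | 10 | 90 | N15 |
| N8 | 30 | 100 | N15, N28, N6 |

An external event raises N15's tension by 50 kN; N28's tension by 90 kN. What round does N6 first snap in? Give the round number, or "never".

3

Round 1 — N15 at 130 > 120; N28 at 170 > 140. N15, N28 snap.
  N15 sheds 130 kN to N7, N8: 65 each.
    N7: 10+65 = 75 ≤ 90
    N8: 30+65 = 95 ≤ 100
  N28 sheds 170 kN to N8: 170 each.
    N8: 95+170 = 265 > 100
Round 2 — N8 snaps.
  N8 sheds 265 kN to N6: 265 each.
    N6: 70+265 = 335 > 140
Round 3 — N6 snaps.
  N6 sheds 335 kN: no online neighbours, lost.
No further breaks.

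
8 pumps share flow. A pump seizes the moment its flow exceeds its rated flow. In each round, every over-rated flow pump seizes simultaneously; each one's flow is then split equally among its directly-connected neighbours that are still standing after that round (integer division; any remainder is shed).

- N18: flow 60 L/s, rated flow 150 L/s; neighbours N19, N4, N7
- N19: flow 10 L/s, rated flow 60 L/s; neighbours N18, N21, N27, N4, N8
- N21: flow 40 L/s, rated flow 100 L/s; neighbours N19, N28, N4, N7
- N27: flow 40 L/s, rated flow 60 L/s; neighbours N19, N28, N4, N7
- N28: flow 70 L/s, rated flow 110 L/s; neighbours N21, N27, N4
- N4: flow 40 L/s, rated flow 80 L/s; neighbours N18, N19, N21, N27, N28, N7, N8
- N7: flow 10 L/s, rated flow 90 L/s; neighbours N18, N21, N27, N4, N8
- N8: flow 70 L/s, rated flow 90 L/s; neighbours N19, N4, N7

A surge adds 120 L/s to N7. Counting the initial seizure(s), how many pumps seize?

8

Round 1 — N7 at 130 > 90. N7 seizes.
  N7 sheds 130 L/s to N18, N21, N27, N4, N8: 26 each.
    N18: 60+26 = 86 ≤ 150
    N21: 40+26 = 66 ≤ 100
    N27: 40+26 = 66 > 60
    N4: 40+26 = 66 ≤ 80
    N8: 70+26 = 96 > 90
Round 2 — N27, N8 seize.
  N27 sheds 66 L/s to N19, N28, N4: 22 each.
    N19: 10+22 = 32 ≤ 60
    N28: 70+22 = 92 ≤ 110
    N4: 66+22 = 88 > 80
  N8 sheds 96 L/s to N19, N4: 48 each.
    N19: 32+48 = 80 > 60
    N4: 88+48 = 136 > 80
Round 3 — N19, N4 seize.
  N19 sheds 80 L/s to N18, N21: 40 each.
    N18: 86+40 = 126 ≤ 150
    N21: 66+40 = 106 > 100
  N4 sheds 136 L/s to N18, N21, N28: 45 each (1 lost).
    N18: 126+45 = 171 > 150
    N21: 106+45 = 151 > 100
    N28: 92+45 = 137 > 110
Round 4 — N18, N21, N28 seize.
  N18 sheds 171 L/s: no online neighbours, lost.
  N21 sheds 151 L/s: no online neighbours, lost.
  N28 sheds 137 L/s: no online neighbours, lost.
No further seizures.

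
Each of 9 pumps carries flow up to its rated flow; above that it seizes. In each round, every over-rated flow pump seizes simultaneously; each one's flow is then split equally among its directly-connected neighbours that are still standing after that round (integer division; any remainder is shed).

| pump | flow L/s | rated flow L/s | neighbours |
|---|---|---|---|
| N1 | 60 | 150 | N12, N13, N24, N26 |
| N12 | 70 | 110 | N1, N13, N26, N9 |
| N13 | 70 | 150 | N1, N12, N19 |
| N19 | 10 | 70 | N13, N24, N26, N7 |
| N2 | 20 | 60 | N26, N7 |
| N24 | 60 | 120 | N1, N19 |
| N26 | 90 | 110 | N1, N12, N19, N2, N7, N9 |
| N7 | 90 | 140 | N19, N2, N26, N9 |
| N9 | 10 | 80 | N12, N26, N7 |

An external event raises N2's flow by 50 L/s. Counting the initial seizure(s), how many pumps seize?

9

Round 1 — N2 at 70 > 60. N2 seizes.
  N2 sheds 70 L/s to N26, N7: 35 each.
    N26: 90+35 = 125 > 110
    N7: 90+35 = 125 ≤ 140
Round 2 — N26 seizes.
  N26 sheds 125 L/s to N1, N12, N19, N7, N9: 25 each.
    N1: 60+25 = 85 ≤ 150
    N12: 70+25 = 95 ≤ 110
    N19: 10+25 = 35 ≤ 70
    N7: 125+25 = 150 > 140
    N9: 10+25 = 35 ≤ 80
Round 3 — N7 seizes.
  N7 sheds 150 L/s to N19, N9: 75 each.
    N19: 35+75 = 110 > 70
    N9: 35+75 = 110 > 80
Round 4 — N19, N9 seize.
  N19 sheds 110 L/s to N13, N24: 55 each.
    N13: 70+55 = 125 ≤ 150
    N24: 60+55 = 115 ≤ 120
  N9 sheds 110 L/s to N12: 110 each.
    N12: 95+110 = 205 > 110
Round 5 — N12 seizes.
  N12 sheds 205 L/s to N1, N13: 102 each (1 lost).
    N1: 85+102 = 187 > 150
    N13: 125+102 = 227 > 150
Round 6 — N1, N13 seize.
  N1 sheds 187 L/s to N24: 187 each.
    N24: 115+187 = 302 > 120
  N13 sheds 227 L/s: no online neighbours, lost.
Round 7 — N24 seizes.
  N24 sheds 302 L/s: no online neighbours, lost.
No further seizures.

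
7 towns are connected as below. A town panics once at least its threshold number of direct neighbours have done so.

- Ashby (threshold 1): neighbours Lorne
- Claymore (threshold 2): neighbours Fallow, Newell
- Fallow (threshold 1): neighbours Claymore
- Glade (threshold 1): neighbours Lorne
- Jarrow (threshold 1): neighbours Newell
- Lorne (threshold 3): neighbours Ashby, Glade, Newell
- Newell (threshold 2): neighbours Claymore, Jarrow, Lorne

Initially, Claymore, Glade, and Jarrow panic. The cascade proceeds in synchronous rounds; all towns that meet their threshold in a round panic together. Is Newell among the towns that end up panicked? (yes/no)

yes

Round 1 — Claymore, Glade, Jarrow panic (initial).
Round 2 — checking thresholds:
  Fallow: 1 of 1 neighbours ≥ 1, panics.
  Lorne: 1 of 3 neighbours < 3, below threshold.
  Newell: 2 of 3 neighbours ≥ 2, panics.
Round 3 — no new panics; cascade stops.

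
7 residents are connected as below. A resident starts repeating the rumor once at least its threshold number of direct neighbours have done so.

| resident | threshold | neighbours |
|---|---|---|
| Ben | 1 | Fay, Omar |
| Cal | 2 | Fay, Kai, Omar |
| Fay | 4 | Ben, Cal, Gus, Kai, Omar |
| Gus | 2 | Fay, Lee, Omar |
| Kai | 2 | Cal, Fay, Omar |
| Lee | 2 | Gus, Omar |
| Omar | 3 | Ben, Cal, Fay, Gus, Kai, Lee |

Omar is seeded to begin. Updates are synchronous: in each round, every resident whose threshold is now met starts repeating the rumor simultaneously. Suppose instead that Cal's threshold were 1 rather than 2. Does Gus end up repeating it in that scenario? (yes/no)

With Cal's threshold at 1:
Round 1 — Omar starts repeating the rumor (initial).
Round 2 — checking thresholds:
  Ben: 1 of 2 neighbours ≥ 1, starts repeating the rumor.
  Cal: 1 of 3 neighbours ≥ 1, starts repeating the rumor.
  Fay: 1 of 5 neighbours < 4, not yet.
  Gus: 1 of 3 neighbours < 2, not yet.
  Kai: 1 of 3 neighbours < 2, not yet.
  Lee: 1 of 2 neighbours < 2, not yet.
Round 3 — checking thresholds:
  Fay: 3 of 5 neighbours < 4, not yet.
  Gus: 1 of 3 neighbours < 2, not yet.
  Kai: 2 of 3 neighbours ≥ 2, starts repeating the rumor.
  Lee: 1 of 2 neighbours < 2, not yet.
Round 4 — checking thresholds:
  Fay: 4 of 5 neighbours ≥ 4, starts repeating the rumor.
  Gus: 1 of 3 neighbours < 2, not yet.
  Lee: 1 of 2 neighbours < 2, not yet.
Round 5 — checking thresholds:
  Gus: 2 of 3 neighbours ≥ 2, starts repeating the rumor.
  Lee: 1 of 2 neighbours < 2, not yet.
Round 6 — checking thresholds:
  Lee: 2 of 2 neighbours ≥ 2, starts repeating the rumor.
Round 7 — no new spreads; cascade stops.

yes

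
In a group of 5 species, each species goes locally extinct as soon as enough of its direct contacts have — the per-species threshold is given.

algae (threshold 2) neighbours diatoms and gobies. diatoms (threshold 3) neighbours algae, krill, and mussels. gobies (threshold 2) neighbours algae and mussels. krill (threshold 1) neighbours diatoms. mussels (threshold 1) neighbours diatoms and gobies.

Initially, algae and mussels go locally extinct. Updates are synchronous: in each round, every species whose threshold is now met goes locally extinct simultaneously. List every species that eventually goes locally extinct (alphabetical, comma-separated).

Round 1 — algae, mussels go locally extinct (initial).
Round 2 — checking thresholds:
  diatoms: 2 of 3 neighbours < 3, holds.
  gobies: 2 of 2 neighbours ≥ 2, goes locally extinct.
Round 3 — no new extinctions; cascade stops.

algae, gobies, mussels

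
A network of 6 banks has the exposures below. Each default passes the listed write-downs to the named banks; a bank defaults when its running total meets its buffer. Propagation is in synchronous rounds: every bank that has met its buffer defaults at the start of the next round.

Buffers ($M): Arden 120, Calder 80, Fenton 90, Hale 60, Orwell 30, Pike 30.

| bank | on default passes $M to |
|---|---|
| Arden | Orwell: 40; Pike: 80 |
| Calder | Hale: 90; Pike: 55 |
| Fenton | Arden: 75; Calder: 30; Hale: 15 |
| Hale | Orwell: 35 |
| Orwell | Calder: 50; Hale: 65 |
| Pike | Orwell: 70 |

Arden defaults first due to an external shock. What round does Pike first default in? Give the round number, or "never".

Round 1 — Arden defaults (initial).
  Orwell: +40 → 40 ≥ 30
  Pike: +80 → 80 ≥ 30
Round 2 — Orwell, Pike default.
  Calder: +50 → 50 < 80
  Hale: +65 → 65 ≥ 60
Round 3 — Hale defaults.
No further defaults.

2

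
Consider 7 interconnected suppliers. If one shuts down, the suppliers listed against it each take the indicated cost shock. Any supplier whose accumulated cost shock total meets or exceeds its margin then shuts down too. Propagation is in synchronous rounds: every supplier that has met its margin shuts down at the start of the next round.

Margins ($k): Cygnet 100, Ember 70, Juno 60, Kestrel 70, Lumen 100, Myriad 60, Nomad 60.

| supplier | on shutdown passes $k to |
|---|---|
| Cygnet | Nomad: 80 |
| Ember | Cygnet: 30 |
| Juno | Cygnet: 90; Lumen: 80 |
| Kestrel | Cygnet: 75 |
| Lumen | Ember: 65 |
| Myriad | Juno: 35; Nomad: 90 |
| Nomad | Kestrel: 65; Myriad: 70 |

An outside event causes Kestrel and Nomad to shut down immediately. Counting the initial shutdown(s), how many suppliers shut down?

3

Round 1 — Kestrel, Nomad shut down (initial).
  Cygnet: +75 → 75 < 100
  Myriad: +70 → 70 ≥ 60
Round 2 — Myriad shuts down.
  Juno: +35 → 35 < 60
No further shutdowns.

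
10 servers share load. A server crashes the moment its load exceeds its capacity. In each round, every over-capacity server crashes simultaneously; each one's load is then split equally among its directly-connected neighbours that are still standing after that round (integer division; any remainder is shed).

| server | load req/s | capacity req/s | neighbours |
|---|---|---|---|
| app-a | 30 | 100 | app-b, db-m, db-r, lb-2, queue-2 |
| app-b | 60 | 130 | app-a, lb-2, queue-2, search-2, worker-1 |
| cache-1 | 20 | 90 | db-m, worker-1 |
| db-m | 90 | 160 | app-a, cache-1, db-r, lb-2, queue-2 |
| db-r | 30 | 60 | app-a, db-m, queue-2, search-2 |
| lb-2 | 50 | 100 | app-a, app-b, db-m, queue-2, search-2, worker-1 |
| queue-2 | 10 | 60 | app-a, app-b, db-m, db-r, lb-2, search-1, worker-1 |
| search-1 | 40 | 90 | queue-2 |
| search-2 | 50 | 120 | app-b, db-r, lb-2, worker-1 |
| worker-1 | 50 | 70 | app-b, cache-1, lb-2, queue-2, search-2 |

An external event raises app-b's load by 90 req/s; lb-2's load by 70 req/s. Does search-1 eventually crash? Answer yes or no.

no

Round 1 — app-b at 150 > 130; lb-2 at 120 > 100. app-b, lb-2 crash.
  app-b sheds 150 req/s to app-a, queue-2, search-2, worker-1: 37 each (2 lost).
    app-a: 30+37 = 67 ≤ 100
    queue-2: 10+37 = 47 ≤ 60
    search-2: 50+37 = 87 ≤ 120
    worker-1: 50+37 = 87 > 70
  lb-2 sheds 120 req/s to app-a, db-m, queue-2, search-2, worker-1: 24 each.
    app-a: 67+24 = 91 ≤ 100
    db-m: 90+24 = 114 ≤ 160
    queue-2: 47+24 = 71 > 60
    search-2: 87+24 = 111 ≤ 120
    worker-1: 87+24 = 111 > 70
Round 2 — queue-2, worker-1 crash.
  queue-2 sheds 71 req/s to app-a, db-m, db-r, search-1: 17 each (3 lost).
    app-a: 91+17 = 108 > 100
    db-m: 114+17 = 131 ≤ 160
    db-r: 30+17 = 47 ≤ 60
    search-1: 40+17 = 57 ≤ 90
  worker-1 sheds 111 req/s to cache-1, search-2: 55 each (1 lost).
    cache-1: 20+55 = 75 ≤ 90
    search-2: 111+55 = 166 > 120
Round 3 — app-a, search-2 crash.
  app-a sheds 108 req/s to db-m, db-r: 54 each.
    db-m: 131+54 = 185 > 160
    db-r: 47+54 = 101 > 60
  search-2 sheds 166 req/s to db-r: 166 each.
    db-r: 101+166 = 267 > 60
Round 4 — db-m, db-r crash.
  db-m sheds 185 req/s to cache-1: 185 each.
    cache-1: 75+185 = 260 > 90
  db-r sheds 267 req/s: no online neighbours, lost.
Round 5 — cache-1 crashes.
  cache-1 sheds 260 req/s: no online neighbours, lost.
No further crashes.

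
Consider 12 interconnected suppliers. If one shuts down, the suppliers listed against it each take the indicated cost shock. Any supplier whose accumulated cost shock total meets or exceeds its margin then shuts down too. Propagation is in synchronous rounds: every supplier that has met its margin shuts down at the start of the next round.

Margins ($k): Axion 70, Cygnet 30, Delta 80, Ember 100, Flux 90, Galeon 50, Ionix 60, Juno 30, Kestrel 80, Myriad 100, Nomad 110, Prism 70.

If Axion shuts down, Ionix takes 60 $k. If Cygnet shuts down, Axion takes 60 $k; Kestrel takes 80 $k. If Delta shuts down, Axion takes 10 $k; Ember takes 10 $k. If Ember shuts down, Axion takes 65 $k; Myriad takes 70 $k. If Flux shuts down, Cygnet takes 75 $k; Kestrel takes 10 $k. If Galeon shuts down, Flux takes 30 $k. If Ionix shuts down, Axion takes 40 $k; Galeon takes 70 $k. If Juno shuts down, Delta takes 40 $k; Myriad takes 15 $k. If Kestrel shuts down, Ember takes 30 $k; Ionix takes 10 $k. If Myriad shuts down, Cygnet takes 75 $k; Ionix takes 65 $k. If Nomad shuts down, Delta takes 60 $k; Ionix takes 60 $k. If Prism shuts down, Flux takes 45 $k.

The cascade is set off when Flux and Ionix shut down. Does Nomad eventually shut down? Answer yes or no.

no

Round 1 — Flux, Ionix shut down (initial).
  Axion: +40 → 40 < 70
  Cygnet: +75 → 75 ≥ 30
  Galeon: +70 → 70 ≥ 50
  Kestrel: +10 → 10 < 80
Round 2 — Cygnet, Galeon shut down.
  Axion: +60 → 100 ≥ 70
  Kestrel: +80 → 90 ≥ 80
Round 3 — Axion, Kestrel shut down.
  Ember: +30 → 30 < 100
No further shutdowns.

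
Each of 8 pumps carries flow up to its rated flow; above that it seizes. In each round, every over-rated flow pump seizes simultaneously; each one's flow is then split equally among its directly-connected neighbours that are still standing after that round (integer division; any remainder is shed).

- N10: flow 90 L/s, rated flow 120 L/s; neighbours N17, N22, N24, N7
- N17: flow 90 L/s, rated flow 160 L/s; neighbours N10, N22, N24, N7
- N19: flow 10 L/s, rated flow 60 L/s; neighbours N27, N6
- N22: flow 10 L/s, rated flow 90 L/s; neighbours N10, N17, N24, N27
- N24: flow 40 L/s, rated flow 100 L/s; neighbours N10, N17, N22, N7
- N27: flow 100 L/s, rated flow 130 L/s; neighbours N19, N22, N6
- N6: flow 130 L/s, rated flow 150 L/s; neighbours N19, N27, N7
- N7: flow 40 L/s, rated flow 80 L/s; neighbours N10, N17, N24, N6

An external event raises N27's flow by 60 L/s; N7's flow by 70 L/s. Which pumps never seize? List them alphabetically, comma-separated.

Round 1 — N27 at 160 > 130; N7 at 110 > 80. N27, N7 seize.
  N27 sheds 160 L/s to N19, N22, N6: 53 each (1 lost).
    N19: 10+53 = 63 > 60
    N22: 10+53 = 63 ≤ 90
    N6: 130+53 = 183 > 150
  N7 sheds 110 L/s to N10, N17, N24, N6: 27 each (2 lost).
    N10: 90+27 = 117 ≤ 120
    N17: 90+27 = 117 ≤ 160
    N24: 40+27 = 67 ≤ 100
    N6: 183+27 = 210 > 150
Round 2 — N19, N6 seize.
  N19 sheds 63 L/s: no online neighbours, lost.
  N6 sheds 210 L/s: no online neighbours, lost.
No further seizures.

N10, N17, N22, N24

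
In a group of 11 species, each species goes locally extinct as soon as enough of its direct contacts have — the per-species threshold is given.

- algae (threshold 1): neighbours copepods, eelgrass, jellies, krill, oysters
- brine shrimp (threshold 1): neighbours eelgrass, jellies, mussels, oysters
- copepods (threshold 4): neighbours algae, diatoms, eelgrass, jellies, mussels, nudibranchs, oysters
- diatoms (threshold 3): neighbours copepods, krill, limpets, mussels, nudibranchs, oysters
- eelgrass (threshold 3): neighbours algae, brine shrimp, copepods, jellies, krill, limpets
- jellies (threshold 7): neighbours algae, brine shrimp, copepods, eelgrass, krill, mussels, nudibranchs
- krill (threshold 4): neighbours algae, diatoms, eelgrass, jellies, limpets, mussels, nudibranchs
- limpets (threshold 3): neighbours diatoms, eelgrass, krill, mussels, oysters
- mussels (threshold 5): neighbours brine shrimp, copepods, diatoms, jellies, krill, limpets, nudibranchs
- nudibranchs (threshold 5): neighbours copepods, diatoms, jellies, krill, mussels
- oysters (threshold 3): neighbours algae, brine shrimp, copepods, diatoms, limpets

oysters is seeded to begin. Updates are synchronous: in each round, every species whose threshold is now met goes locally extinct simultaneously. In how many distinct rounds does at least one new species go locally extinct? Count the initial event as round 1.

Round 1 — oysters goes locally extinct (initial).
Round 2 — checking thresholds:
  algae: 1 of 5 neighbours ≥ 1, goes locally extinct.
  brine shrimp: 1 of 4 neighbours ≥ 1, goes locally extinct.
  copepods: 1 of 7 neighbours < 4, below threshold.
  diatoms: 1 of 6 neighbours < 3, below threshold.
  limpets: 1 of 5 neighbours < 3, below threshold.
Round 3 — no new extinctions; cascade stops.

2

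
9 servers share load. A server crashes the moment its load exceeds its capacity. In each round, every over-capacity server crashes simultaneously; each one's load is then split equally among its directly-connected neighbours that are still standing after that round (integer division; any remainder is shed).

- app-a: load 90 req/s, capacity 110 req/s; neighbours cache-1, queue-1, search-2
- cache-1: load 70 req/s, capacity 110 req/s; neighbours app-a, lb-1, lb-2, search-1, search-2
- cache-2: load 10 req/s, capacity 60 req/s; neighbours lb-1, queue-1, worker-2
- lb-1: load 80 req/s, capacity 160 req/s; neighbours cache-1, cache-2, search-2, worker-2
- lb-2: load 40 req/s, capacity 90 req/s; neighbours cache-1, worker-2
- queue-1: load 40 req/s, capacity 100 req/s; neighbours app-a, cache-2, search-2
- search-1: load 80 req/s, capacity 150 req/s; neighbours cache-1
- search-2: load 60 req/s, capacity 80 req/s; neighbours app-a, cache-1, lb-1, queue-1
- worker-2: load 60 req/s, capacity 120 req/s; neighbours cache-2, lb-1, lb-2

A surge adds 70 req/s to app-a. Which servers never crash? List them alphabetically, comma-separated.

Round 1 — app-a at 160 > 110. app-a crashes.
  app-a sheds 160 req/s to cache-1, queue-1, search-2: 53 each (1 lost).
    cache-1: 70+53 = 123 > 110
    queue-1: 40+53 = 93 ≤ 100
    search-2: 60+53 = 113 > 80
Round 2 — cache-1, search-2 crash.
  cache-1 sheds 123 req/s to lb-1, lb-2, search-1: 41 each.
    lb-1: 80+41 = 121 ≤ 160
    lb-2: 40+41 = 81 ≤ 90
    search-1: 80+41 = 121 ≤ 150
  search-2 sheds 113 req/s to lb-1, queue-1: 56 each (1 lost).
    lb-1: 121+56 = 177 > 160
    queue-1: 93+56 = 149 > 100
Round 3 — lb-1, queue-1 crash.
  lb-1 sheds 177 req/s to cache-2, worker-2: 88 each (1 lost).
    cache-2: 10+88 = 98 > 60
    worker-2: 60+88 = 148 > 120
  queue-1 sheds 149 req/s to cache-2: 149 each.
    cache-2: 98+149 = 247 > 60
Round 4 — cache-2, worker-2 crash.
  cache-2 sheds 247 req/s: no online neighbours, lost.
  worker-2 sheds 148 req/s to lb-2: 148 each.
    lb-2: 81+148 = 229 > 90
Round 5 — lb-2 crashes.
  lb-2 sheds 229 req/s: no online neighbours, lost.
No further crashes.

search-1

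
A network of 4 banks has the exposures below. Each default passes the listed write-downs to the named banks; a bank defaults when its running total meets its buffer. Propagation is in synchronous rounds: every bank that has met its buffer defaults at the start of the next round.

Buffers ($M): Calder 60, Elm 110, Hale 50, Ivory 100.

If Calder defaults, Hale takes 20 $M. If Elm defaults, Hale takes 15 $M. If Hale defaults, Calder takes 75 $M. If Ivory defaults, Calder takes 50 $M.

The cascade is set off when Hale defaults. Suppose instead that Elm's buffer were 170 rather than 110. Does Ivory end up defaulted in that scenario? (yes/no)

With Elm's buffer at 170:
Round 1 — Hale defaults (initial).
  Calder: +75 → 75 ≥ 60
Round 2 — Calder defaults.
No further defaults.

no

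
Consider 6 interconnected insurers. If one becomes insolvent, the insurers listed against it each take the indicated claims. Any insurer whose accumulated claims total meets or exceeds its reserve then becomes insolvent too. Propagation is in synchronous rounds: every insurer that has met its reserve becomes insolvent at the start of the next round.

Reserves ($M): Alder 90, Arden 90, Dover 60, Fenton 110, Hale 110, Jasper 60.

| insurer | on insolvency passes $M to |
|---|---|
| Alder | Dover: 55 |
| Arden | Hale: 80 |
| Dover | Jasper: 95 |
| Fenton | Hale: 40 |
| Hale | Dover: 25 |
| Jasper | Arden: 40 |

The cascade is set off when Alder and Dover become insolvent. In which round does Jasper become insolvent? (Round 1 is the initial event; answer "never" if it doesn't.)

Round 1 — Alder, Dover become insolvent (initial).
  Jasper: +95 → 95 ≥ 60
Round 2 — Jasper becomes insolvent.
  Arden: +40 → 40 < 90
No further insolvencies.

2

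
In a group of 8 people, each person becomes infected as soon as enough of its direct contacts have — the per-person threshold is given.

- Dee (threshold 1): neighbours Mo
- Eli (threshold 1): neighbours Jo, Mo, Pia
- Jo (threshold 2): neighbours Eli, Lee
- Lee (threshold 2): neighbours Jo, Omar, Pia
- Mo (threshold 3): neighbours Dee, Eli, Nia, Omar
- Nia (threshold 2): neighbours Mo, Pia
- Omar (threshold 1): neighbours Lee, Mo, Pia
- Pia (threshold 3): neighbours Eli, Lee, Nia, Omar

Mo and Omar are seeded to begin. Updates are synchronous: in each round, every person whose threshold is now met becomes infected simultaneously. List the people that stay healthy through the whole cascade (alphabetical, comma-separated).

Round 1 — Mo, Omar become infected (initial).
Round 2 — checking thresholds:
  Dee: 1 of 1 neighbours ≥ 1, becomes infected.
  Eli: 1 of 3 neighbours ≥ 1, becomes infected.
  Lee: 1 of 3 neighbours < 2, below threshold.
  Nia: 1 of 2 neighbours < 2, below threshold.
  Pia: 1 of 4 neighbours < 3, below threshold.
Round 3 — no new infections; cascade stops.

Jo, Lee, Nia, Pia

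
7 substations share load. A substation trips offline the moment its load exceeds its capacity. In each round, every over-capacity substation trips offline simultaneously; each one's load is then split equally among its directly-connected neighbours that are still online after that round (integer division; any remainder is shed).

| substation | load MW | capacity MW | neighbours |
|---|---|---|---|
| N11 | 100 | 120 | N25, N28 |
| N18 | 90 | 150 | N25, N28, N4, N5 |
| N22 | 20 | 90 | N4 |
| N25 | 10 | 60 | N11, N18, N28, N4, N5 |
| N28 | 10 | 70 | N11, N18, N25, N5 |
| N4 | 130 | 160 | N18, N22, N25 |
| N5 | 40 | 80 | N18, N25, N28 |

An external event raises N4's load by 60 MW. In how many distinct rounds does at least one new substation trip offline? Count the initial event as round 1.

Round 1 — N4 at 190 > 160. N4 trips offline.
  N4 sheds 190 MW to N18, N22, N25: 63 each (1 lost).
    N18: 90+63 = 153 > 150
    N22: 20+63 = 83 ≤ 90
    N25: 10+63 = 73 > 60
Round 2 — N18, N25 trip offline.
  N18 sheds 153 MW to N28, N5: 76 each (1 lost).
    N28: 10+76 = 86 > 70
    N5: 40+76 = 116 > 80
  N25 sheds 73 MW to N11, N28, N5: 24 each (1 lost).
    N11: 100+24 = 124 > 120
    N28: 86+24 = 110 > 70
    N5: 116+24 = 140 > 80
Round 3 — N11, N28, N5 trip offline.
  N11 sheds 124 MW: no online neighbours, lost.
  N28 sheds 110 MW: no online neighbours, lost.
  N5 sheds 140 MW: no online neighbours, lost.
No further trips.

3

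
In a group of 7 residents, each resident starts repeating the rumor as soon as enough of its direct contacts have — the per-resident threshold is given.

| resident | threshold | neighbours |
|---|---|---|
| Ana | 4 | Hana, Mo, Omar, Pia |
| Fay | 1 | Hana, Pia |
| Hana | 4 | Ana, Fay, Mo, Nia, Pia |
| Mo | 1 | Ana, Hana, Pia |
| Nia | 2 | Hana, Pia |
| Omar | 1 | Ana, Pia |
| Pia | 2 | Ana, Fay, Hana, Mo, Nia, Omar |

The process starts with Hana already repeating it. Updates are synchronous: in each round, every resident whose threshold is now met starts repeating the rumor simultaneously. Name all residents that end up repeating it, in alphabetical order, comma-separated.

Ana, Fay, Hana, Mo, Nia, Omar, Pia

Round 1 — Hana starts repeating the rumor (initial).
Round 2 — checking thresholds:
  Ana: 1 of 4 neighbours < 4, below threshold.
  Fay: 1 of 2 neighbours ≥ 1, starts repeating the rumor.
  Mo: 1 of 3 neighbours ≥ 1, starts repeating the rumor.
  Nia: 1 of 2 neighbours < 2, below threshold.
  Pia: 1 of 6 neighbours < 2, below threshold.
Round 3 — checking thresholds:
  Ana: 2 of 4 neighbours < 4, below threshold.
  Nia: 1 of 2 neighbours < 2, below threshold.
  Pia: 3 of 6 neighbours ≥ 2, starts repeating the rumor.
Round 4 — checking thresholds:
  Ana: 3 of 4 neighbours < 4, below threshold.
  Nia: 2 of 2 neighbours ≥ 2, starts repeating the rumor.
  Omar: 1 of 2 neighbours ≥ 1, starts repeating the rumor.
Round 5 — checking thresholds:
  Ana: 4 of 4 neighbours ≥ 4, starts repeating the rumor.
Round 6 — no new spreads; cascade stops.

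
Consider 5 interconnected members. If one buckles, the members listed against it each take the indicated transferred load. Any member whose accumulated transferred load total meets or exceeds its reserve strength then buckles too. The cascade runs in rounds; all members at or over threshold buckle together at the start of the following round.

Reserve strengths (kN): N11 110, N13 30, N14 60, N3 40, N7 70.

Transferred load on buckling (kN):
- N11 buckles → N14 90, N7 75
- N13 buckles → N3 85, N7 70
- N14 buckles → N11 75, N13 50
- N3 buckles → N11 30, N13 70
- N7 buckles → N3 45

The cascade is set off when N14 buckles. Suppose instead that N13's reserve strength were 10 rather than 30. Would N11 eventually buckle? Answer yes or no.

no

With N13's reserve strength at 10:
Round 1 — N14 buckles (initial).
  N11: +75 → 75 < 110
  N13: +50 → 50 ≥ 10
Round 2 — N13 buckles.
  N3: +85 → 85 ≥ 40
  N7: +70 → 70 ≥ 70
Round 3 — N3, N7 buckle.
  N11: +30 → 105 < 110
No further bucklings.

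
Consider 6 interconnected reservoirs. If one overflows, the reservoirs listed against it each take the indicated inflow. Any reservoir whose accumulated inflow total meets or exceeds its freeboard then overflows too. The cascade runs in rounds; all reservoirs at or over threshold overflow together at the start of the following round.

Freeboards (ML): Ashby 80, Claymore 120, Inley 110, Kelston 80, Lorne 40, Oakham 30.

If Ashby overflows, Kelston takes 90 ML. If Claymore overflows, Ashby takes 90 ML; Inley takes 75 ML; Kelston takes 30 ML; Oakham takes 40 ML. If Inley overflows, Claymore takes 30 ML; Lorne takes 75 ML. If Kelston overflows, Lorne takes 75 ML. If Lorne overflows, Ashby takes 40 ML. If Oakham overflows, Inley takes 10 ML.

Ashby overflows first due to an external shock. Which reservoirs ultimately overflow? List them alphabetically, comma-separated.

Ashby, Kelston, Lorne

Round 1 — Ashby overflows (initial).
  Kelston: +90 → 90 ≥ 80
Round 2 — Kelston overflows.
  Lorne: +75 → 75 ≥ 40
Round 3 — Lorne overflows.
No further overflows.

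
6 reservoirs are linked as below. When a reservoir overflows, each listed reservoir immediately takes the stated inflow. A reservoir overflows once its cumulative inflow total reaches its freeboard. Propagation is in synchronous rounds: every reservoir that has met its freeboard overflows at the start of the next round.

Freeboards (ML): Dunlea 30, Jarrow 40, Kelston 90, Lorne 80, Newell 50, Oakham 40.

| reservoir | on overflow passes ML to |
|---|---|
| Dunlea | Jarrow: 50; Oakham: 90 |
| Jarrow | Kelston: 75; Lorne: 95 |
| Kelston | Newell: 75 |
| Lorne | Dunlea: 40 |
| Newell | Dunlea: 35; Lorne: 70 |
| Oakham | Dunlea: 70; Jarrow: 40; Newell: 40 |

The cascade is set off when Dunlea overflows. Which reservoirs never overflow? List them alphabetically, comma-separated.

Kelston, Newell

Round 1 — Dunlea overflows (initial).
  Jarrow: +50 → 50 ≥ 40
  Oakham: +90 → 90 ≥ 40
Round 2 — Jarrow, Oakham overflow.
  Kelston: +75 → 75 < 90
  Lorne: +95 → 95 ≥ 80
  Newell: +40 → 40 < 50
Round 3 — Lorne overflows.
No further overflows.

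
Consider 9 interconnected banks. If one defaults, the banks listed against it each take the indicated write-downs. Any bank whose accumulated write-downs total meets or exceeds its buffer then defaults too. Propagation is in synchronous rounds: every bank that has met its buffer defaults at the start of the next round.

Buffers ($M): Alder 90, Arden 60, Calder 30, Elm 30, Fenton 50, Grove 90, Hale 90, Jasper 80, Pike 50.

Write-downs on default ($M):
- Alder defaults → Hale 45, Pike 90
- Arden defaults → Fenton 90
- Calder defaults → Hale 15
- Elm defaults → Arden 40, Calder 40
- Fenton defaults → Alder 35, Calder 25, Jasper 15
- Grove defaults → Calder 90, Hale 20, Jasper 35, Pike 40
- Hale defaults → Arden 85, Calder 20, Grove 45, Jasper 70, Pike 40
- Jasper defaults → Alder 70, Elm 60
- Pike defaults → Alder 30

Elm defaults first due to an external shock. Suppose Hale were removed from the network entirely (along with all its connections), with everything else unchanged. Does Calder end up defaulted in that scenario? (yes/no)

With Hale removed:
Round 1 — Elm defaults (initial).
  Arden: +40 → 40 < 60
  Calder: +40 → 40 ≥ 30
Round 2 — Calder defaults.
No further defaults.

yes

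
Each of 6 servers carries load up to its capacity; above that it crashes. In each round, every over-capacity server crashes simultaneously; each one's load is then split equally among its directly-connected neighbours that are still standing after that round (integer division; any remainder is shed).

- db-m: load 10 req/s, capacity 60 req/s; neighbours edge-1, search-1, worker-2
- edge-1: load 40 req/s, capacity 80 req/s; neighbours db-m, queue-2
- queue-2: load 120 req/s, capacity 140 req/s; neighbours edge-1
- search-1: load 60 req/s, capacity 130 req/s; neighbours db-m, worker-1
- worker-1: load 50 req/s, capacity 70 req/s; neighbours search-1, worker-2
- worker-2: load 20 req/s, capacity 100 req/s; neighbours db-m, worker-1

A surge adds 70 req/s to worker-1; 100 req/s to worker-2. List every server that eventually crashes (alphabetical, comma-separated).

Round 1 — worker-1 at 120 > 70; worker-2 at 120 > 100. worker-1, worker-2 crash.
  worker-1 sheds 120 req/s to search-1: 120 each.
    search-1: 60+120 = 180 > 130
  worker-2 sheds 120 req/s to db-m: 120 each.
    db-m: 10+120 = 130 > 60
Round 2 — db-m, search-1 crash.
  db-m sheds 130 req/s to edge-1: 130 each.
    edge-1: 40+130 = 170 > 80
  search-1 sheds 180 req/s: no online neighbours, lost.
Round 3 — edge-1 crashes.
  edge-1 sheds 170 req/s to queue-2: 170 each.
    queue-2: 120+170 = 290 > 140
Round 4 — queue-2 crashes.
  queue-2 sheds 290 req/s: no online neighbours, lost.
No further crashes.

db-m, edge-1, queue-2, search-1, worker-1, worker-2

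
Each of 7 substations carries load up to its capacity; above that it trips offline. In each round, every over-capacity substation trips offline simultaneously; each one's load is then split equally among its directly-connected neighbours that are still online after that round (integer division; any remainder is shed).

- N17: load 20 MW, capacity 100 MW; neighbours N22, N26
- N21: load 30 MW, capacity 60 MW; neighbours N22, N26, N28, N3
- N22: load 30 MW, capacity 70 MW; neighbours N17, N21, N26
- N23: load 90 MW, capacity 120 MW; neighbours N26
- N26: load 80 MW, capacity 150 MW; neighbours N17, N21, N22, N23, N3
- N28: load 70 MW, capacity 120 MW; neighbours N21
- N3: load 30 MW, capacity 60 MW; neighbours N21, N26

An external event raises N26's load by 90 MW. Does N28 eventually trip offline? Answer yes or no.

Round 1 — N26 at 170 > 150. N26 trips offline.
  N26 sheds 170 MW to N17, N21, N22, N23, N3: 34 each.
    N17: 20+34 = 54 ≤ 100
    N21: 30+34 = 64 > 60
    N22: 30+34 = 64 ≤ 70
    N23: 90+34 = 124 > 120
    N3: 30+34 = 64 > 60
Round 2 — N21, N23, N3 trip offline.
  N21 sheds 64 MW to N22, N28: 32 each.
    N22: 64+32 = 96 > 70
    N28: 70+32 = 102 ≤ 120
  N23 sheds 124 MW: no online neighbours, lost.
  N3 sheds 64 MW: no online neighbours, lost.
Round 3 — N22 trips offline.
  N22 sheds 96 MW to N17: 96 each.
    N17: 54+96 = 150 > 100
Round 4 — N17 trips offline.
  N17 sheds 150 MW: no online neighbours, lost.
No further trips.

no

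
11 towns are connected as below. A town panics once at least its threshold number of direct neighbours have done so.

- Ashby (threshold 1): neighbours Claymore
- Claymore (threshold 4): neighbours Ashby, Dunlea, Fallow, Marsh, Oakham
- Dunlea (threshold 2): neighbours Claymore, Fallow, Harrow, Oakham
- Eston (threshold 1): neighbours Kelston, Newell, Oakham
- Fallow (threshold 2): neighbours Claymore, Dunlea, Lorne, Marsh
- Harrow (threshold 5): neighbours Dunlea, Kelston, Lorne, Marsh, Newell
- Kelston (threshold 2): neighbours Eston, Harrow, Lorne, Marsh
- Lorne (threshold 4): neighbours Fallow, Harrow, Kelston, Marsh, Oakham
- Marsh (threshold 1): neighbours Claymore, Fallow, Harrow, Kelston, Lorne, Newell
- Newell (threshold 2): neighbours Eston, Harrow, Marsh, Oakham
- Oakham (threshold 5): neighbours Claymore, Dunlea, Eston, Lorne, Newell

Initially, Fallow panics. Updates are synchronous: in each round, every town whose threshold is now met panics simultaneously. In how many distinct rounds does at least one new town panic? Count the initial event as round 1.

Round 1 — Fallow panics (initial).
Round 2 — checking thresholds:
  Claymore: 1 of 5 neighbours < 4, holds.
  Dunlea: 1 of 4 neighbours < 2, holds.
  Lorne: 1 of 5 neighbours < 4, holds.
  Marsh: 1 of 6 neighbours ≥ 1, panics.
Round 3 — no new panics; cascade stops.

2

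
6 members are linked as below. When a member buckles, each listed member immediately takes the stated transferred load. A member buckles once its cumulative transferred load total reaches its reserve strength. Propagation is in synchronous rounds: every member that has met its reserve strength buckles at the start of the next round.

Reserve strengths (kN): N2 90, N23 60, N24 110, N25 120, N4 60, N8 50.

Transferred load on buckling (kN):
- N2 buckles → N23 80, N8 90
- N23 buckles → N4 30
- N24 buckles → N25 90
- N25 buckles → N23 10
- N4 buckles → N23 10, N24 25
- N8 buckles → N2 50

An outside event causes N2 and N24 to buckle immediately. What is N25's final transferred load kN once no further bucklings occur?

Round 1 — N2, N24 buckle (initial).
  N23: +80 → 80 ≥ 60
  N25: +90 → 90 < 120
  N8: +90 → 90 ≥ 50
Round 2 — N23, N8 buckle.
  N4: +30 → 30 < 60
No further bucklings.

90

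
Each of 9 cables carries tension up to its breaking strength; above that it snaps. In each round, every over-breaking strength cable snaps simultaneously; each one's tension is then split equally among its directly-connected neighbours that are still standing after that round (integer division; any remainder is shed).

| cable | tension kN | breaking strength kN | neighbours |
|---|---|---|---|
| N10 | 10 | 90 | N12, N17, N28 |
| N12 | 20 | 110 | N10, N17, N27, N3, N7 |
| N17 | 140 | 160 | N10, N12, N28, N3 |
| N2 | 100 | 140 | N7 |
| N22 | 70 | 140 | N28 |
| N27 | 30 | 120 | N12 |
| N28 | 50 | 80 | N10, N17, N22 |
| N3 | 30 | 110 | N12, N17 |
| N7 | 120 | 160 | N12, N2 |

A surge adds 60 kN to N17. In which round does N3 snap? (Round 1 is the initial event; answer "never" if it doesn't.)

5

Round 1 — N17 at 200 > 160. N17 snaps.
  N17 sheds 200 kN to N10, N12, N28, N3: 50 each.
    N10: 10+50 = 60 ≤ 90
    N12: 20+50 = 70 ≤ 110
    N28: 50+50 = 100 > 80
    N3: 30+50 = 80 ≤ 110
Round 2 — N28 snaps.
  N28 sheds 100 kN to N10, N22: 50 each.
    N10: 60+50 = 110 > 90
    N22: 70+50 = 120 ≤ 140
Round 3 — N10 snaps.
  N10 sheds 110 kN to N12: 110 each.
    N12: 70+110 = 180 > 110
Round 4 — N12 snaps.
  N12 sheds 180 kN to N27, N3, N7: 60 each.
    N27: 30+60 = 90 ≤ 120
    N3: 80+60 = 140 > 110
    N7: 120+60 = 180 > 160
Round 5 — N3, N7 snap.
  N3 sheds 140 kN: no online neighbours, lost.
  N7 sheds 180 kN to N2: 180 each.
    N2: 100+180 = 280 > 140
Round 6 — N2 snaps.
  N2 sheds 280 kN: no online neighbours, lost.
No further breaks.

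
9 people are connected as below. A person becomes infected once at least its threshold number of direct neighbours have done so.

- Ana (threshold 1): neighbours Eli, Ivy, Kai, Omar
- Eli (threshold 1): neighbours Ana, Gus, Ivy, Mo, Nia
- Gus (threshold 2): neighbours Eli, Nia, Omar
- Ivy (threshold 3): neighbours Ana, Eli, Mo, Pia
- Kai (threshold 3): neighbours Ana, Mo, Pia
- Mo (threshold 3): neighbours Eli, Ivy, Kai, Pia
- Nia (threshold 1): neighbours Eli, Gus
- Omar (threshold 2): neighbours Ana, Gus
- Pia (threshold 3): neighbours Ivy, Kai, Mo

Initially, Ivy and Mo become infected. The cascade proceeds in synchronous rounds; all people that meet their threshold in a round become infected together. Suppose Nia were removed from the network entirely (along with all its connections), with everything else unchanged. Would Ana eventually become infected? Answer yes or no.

yes

With Nia removed:
Round 1 — Ivy, Mo become infected (initial).
Round 2 — checking thresholds:
  Ana: 1 of 4 neighbours ≥ 1, becomes infected.
  Eli: 2 of 4 neighbours ≥ 1, becomes infected.
  Kai: 1 of 3 neighbours < 3, below threshold.
  Pia: 2 of 3 neighbours < 3, below threshold.
Round 3 — no new infections; cascade stops.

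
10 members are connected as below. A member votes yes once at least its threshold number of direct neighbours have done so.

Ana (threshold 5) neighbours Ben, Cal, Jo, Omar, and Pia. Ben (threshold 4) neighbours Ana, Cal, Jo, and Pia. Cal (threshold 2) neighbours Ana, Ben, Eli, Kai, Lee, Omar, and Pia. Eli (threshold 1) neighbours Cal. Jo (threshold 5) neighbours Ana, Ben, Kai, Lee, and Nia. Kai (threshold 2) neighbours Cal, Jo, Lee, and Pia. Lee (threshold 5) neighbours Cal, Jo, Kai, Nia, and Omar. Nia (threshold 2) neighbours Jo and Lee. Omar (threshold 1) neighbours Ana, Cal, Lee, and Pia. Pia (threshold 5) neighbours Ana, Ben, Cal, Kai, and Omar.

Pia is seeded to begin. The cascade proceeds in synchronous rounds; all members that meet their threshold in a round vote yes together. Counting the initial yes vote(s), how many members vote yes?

Round 1 — Pia votes yes (initial).
Round 2 — checking thresholds:
  Ana: 1 of 5 neighbours < 5, below threshold.
  Ben: 1 of 4 neighbours < 4, below threshold.
  Cal: 1 of 7 neighbours < 2, below threshold.
  Kai: 1 of 4 neighbours < 2, below threshold.
  Omar: 1 of 4 neighbours ≥ 1, votes yes.
Round 3 — checking thresholds:
  Ana: 2 of 5 neighbours < 5, below threshold.
  Ben: 1 of 4 neighbours < 4, below threshold.
  Cal: 2 of 7 neighbours ≥ 2, votes yes.
  Kai: 1 of 4 neighbours < 2, below threshold.
  Lee: 1 of 5 neighbours < 5, below threshold.
Round 4 — checking thresholds:
  Ana: 3 of 5 neighbours < 5, below threshold.
  Ben: 2 of 4 neighbours < 4, below threshold.
  Eli: 1 of 1 neighbours ≥ 1, votes yes.
  Kai: 2 of 4 neighbours ≥ 2, votes yes.
  Lee: 2 of 5 neighbours < 5, below threshold.
Round 5 — no new yes votes; cascade stops.

5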